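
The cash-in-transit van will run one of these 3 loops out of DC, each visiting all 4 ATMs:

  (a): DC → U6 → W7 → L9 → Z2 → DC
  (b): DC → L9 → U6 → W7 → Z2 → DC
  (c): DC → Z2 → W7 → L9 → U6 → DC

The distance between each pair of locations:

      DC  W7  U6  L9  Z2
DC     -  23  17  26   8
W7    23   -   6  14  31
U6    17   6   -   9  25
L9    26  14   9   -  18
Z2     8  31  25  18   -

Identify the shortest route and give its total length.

(a): 17 + 6 + 14 + 18 + 8 = 63
(b): 26 + 9 + 6 + 31 + 8 = 80
(c): 8 + 31 + 14 + 9 + 17 = 79

63 — (a) is the shortest.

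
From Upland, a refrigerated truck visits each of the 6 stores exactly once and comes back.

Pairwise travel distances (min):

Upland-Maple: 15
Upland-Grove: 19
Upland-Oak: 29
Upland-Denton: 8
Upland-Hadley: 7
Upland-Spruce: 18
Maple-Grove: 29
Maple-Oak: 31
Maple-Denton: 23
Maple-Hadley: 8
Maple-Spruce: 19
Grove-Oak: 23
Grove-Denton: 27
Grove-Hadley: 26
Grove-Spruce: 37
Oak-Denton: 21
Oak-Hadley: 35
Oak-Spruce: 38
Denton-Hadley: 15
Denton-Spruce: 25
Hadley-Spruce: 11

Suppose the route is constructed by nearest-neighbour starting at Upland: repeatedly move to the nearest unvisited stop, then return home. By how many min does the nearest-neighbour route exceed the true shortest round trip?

From Upland: Hadley=7, Denton=8, Maple=15, Spruce=18, Grove=19, Oak=29 → choose Hadley (7).
From Hadley: Maple=8, Spruce=11, Denton=15, Grove=26, Oak=35 → choose Maple (8).
From Maple: Spruce=19, Denton=23, Grove=29, Oak=31 → choose Spruce (19).
From Spruce: Denton=25, Grove=37, Oak=38 → choose Denton (25).
From Denton: Oak=21, Grove=27 → choose Oak (21).
From Oak: Grove=23 → choose Grove (23).
NN route Upland → Hadley → Maple → Spruce → Denton → Oak → Grove → Upland costs 122.
Optimal: Upland → Denton → Oak → Grove → Maple → Hadley → Spruce → Upland costs 118 (by enumerating all 360 distinct tours).
Excess = 122 − 118 = 4.

4 min longer than the optimal tour.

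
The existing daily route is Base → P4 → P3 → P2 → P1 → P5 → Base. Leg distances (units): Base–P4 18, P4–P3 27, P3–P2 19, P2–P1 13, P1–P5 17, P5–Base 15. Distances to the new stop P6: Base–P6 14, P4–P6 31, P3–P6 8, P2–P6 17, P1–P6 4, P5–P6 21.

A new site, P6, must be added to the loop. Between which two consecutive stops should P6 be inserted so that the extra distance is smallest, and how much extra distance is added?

Insertion cost between consecutive stops i–j is d(i,P6) + d(P6,j) − d(i,j):
  between Base and P4: 14 + 31 − 18 = 27
  between P4 and P3: 31 + 8 − 27 = 12
  between P3 and P2: 8 + 17 − 19 = 6
  between P2 and P1: 17 + 4 − 13 = 8
  between P1 and P5: 4 + 21 − 17 = 8
  between P5 and Base: 21 + 14 − 15 = 20
Cheapest insertion is between P3 and P2, adding 6.
New total = 109 + 6 = 115.

+6 — insert P6 between P3 and P2.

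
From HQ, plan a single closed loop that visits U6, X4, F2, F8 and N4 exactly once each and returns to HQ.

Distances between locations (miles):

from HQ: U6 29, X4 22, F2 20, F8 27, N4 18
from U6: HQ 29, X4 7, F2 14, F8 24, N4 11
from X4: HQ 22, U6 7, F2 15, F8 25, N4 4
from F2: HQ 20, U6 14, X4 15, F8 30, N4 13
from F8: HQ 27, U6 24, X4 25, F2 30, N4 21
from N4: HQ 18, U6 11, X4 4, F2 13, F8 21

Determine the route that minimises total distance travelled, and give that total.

Minimum total distance: 93 miles.

With 5 stops there are 5!/2 = 60 distinct round trips (a route and its reverse cost the same).
HQ→U6→X4→F2→F8→N4→HQ: 29+7+15+30+21+18 = 120
HQ→U6→X4→F2→N4→F8→HQ: 29+7+15+13+21+27 = 112
HQ→U6→X4→F8→F2→N4→HQ: 29+7+25+30+13+18 = 122
HQ→U6→X4→F8→N4→F2→HQ: 29+7+25+21+13+20 = 115
HQ→U6→X4→N4→F2→F8→HQ: 29+7+4+13+30+27 = 110
HQ→U6→X4→N4→F8→F2→HQ: 29+7+4+21+30+20 = 111
HQ→U6→F2→X4→F8→N4→HQ: 29+14+15+25+21+18 = 122
HQ→U6→F2→X4→N4→F8→HQ: 29+14+15+4+21+27 = 110
HQ→U6→F2→F8→X4→N4→HQ: 29+14+30+25+4+18 = 120
HQ→U6→F2→F8→N4→X4→HQ: 29+14+30+21+4+22 = 120
HQ→U6→F2→N4→X4→F8→HQ: 29+14+13+4+25+27 = 112
HQ→U6→F2→N4→F8→X4→HQ: 29+14+13+21+25+22 = 124
HQ→U6→F8→X4→F2→N4→HQ: 29+24+25+15+13+18 = 124
HQ→U6→F8→X4→N4→F2→HQ: 29+24+25+4+13+20 = 115
… (46 more)
HQ→F2→U6→X4→N4→F8→HQ: 20+14+7+4+21+27 = 93  ← best
The minimum is 93.
One optimal route: HQ → F2 → U6 → X4 → N4 → F8 → HQ (or its reverse).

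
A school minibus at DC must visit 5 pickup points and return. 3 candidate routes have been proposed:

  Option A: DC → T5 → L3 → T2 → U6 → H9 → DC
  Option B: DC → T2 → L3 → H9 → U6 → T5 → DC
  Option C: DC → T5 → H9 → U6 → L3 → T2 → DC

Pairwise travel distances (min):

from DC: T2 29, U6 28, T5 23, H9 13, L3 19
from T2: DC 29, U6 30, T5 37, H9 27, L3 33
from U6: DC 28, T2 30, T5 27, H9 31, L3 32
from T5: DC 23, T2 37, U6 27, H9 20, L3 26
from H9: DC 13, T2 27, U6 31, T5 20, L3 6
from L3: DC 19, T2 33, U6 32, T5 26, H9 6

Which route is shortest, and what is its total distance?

Option A: 23 + 26 + 33 + 30 + 31 + 13 = 156
Option B: 29 + 33 + 6 + 31 + 27 + 23 = 149
Option C: 23 + 20 + 31 + 32 + 33 + 29 = 168

149 min — Option B is the shortest.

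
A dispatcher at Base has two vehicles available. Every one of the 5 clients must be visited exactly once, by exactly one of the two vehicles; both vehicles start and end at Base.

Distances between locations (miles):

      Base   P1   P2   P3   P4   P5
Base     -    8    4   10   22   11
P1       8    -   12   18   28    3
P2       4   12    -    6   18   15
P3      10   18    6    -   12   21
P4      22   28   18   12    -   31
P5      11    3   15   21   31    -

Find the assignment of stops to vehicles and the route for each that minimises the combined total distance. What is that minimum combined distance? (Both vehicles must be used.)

There are 2^4 − 1 = 15 ways to divide the 5 stops into two non-empty groups. For each, the best each vehicle can do is its own shortest tour through its group:
  {P1} + {P2, P3, P4, P5}: 16 + 64 = 80
  {P2} + {P1, P3, P4, P5}: 8 + 64 = 72
  {P1, P2} + {P3, P4, P5}: 24 + 64 = 88
  {P3} + {P1, P2, P4, P5}: 20 + 64 = 84
  {P1, P3} + {P2, P4, P5}: 36 + 64 = 100
  {P2, P3} + {P1, P4, P5}: 20 + 64 = 84
  … (15 splits in total)
  {P2, P3, P4} + {P1, P5}: 44 + 22 = 66  ← best
Best: vehicle 1 Base → P2 → P3 → P4 → Base = 44; vehicle 2 Base → P1 → P5 → Base = 22; combined 66.

66 miles — the smallest possible combined total.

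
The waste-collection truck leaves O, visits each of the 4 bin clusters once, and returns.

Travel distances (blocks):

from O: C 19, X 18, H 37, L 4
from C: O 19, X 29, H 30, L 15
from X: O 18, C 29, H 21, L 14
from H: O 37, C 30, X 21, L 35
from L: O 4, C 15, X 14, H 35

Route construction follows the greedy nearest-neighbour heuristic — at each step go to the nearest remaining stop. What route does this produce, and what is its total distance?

At O the remaining stops are L 4, X 18, C 19, H 37; go to L.
At L the remaining stops are X 14, C 15, H 35; go to X.
At X the remaining stops are H 21, C 29; go to H.
At H the remaining stops are C 30; go to C.
Return C→O: 19.
Total = 4 + 14 + 21 + 30 + 19 = 88.

Total distance 88 blocks via the nearest-neighbour route O → L → X → H → C → O.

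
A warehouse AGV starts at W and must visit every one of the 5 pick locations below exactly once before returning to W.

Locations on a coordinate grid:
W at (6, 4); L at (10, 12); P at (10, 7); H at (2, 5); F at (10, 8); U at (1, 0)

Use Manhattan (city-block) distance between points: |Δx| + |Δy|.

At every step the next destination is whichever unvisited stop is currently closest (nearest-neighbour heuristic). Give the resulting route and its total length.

Total distance 44 via the nearest-neighbour route W → H → U → P → F → L → W.

W → [H:5 / P:7 / F:8 / U:9 / L:12] → H (5)
H → [U:6 / P:10 / F:11 / L:15] → U (6)
U → [P:16 / F:17 / L:21] → P (16)
P → [F:1 / L:5] → F (1)
F → [L:4] → L (4)
Return L→W: 12.
Total = 5 + 6 + 16 + 1 + 4 + 12 = 44.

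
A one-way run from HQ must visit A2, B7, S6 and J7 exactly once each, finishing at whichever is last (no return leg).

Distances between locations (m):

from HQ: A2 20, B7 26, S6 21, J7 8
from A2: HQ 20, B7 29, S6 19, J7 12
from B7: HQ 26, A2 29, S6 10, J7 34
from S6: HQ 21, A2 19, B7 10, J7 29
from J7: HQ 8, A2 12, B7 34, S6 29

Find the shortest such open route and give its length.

There are 4! = 24 possible orderings.
HQ→A2→B7→S6→J7: 20+29+10+29 = 88
HQ→A2→B7→J7→S6: 20+29+34+29 = 112
HQ→A2→S6→B7→J7: 20+19+10+34 = 83
HQ→A2→S6→J7→B7: 20+19+29+34 = 102
HQ→A2→J7→B7→S6: 20+12+34+10 = 76
HQ→A2→J7→S6→B7: 20+12+29+10 = 71
HQ→B7→A2→S6→J7: 26+29+19+29 = 103
HQ→B7→A2→J7→S6: 26+29+12+29 = 96
HQ→B7→S6→A2→J7: 26+10+19+12 = 67
HQ→B7→S6→J7→A2: 26+10+29+12 = 77
HQ→B7→J7→A2→S6: 26+34+12+19 = 91
HQ→B7→J7→S6→A2: 26+34+29+19 = 108
HQ→S6→A2→B7→J7: 21+19+29+34 = 103
HQ→S6→A2→J7→B7: 21+19+12+34 = 86
… (10 more)
HQ→J7→A2→S6→B7: 8+12+19+10 = 49  ← best
The minimum is 49.
One shortest path: HQ → J7 → A2 → S6 → B7.

Minimum one-way distance = 49 m.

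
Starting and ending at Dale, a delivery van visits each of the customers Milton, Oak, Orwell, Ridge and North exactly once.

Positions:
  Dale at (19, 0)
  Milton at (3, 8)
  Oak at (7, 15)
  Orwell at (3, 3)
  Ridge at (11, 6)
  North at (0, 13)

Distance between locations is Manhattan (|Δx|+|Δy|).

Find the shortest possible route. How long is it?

There are 60 distinct closed tours to check (reversals are equivalent).
Dale → Milton → Oak → Orwell → Ridge → North → Dale: 24+11+16+11+18+32 = 112
Dale → Milton → Oak → Orwell → North → Ridge → Dale: 24+11+16+13+18+14 = 96
Dale → Milton → Oak → Ridge → Orwell → North → Dale: 24+11+13+11+13+32 = 104
Dale → Milton → Oak → Ridge → North → Orwell → Dale: 24+11+13+18+13+19 = 98
Dale → Milton → Oak → North → Orwell → Ridge → Dale: 24+11+9+13+11+14 = 82
Dale → Milton → Oak → North → Ridge → Orwell → Dale: 24+11+9+18+11+19 = 92
Dale → Milton → Orwell → Oak → Ridge → North → Dale: 24+5+16+13+18+32 = 108
Dale → Milton → Orwell → Oak → North → Ridge → Dale: 24+5+16+9+18+14 = 86
Dale → Milton → Orwell → Ridge → Oak → North → Dale: 24+5+11+13+9+32 = 94
Dale → Milton → Orwell → Ridge → North → Oak → Dale: 24+5+11+18+9+27 = 94
Dale → Milton → Orwell → North → Oak → Ridge → Dale: 24+5+13+9+13+14 = 78
Dale → Milton → Orwell → North → Ridge → Oak → Dale: 24+5+13+18+13+27 = 100
Dale → Milton → Ridge → Oak → Orwell → North → Dale: 24+10+13+16+13+32 = 108
Dale → Milton → Ridge → Oak → North → Orwell → Dale: 24+10+13+9+13+19 = 88
… (46 more)
Dale → Orwell → Milton → North → Oak → Ridge → Dale: 19+5+8+9+13+14 = 68  ← best
The minimum is 68.
One optimal route: Dale → Orwell → Milton → North → Oak → Ridge → Dale (or its reverse).

68 — the shortest possible round trip.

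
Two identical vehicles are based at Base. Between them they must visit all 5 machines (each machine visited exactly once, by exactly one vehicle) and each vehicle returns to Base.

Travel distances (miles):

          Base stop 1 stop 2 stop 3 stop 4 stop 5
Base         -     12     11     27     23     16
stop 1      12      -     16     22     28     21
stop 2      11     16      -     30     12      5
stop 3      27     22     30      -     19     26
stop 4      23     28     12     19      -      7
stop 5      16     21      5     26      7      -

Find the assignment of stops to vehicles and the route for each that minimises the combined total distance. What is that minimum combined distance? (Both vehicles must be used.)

93 miles — the smallest possible combined total.

Try each way of splitting the stops between the two vehicles (each non-empty) and, for each split, find the best tour for each vehicle:
  {stop 1} + {stop 2, stop 3, stop 4, stop 5}: 24 + 69 = 93
  {stop 2} + {stop 1, stop 3, stop 4, stop 5}: 22 + 76 = 98
  {stop 1, stop 2} + {stop 3, stop 4, stop 5}: 39 + 69 = 108
  {stop 3} + {stop 1, stop 2, stop 4, stop 5}: 54 + 63 = 117
  {stop 1, stop 3} + {stop 2, stop 4, stop 5}: 61 + 46 = 107
  {stop 2, stop 3} + {stop 1, stop 4, stop 5}: 68 + 63 = 131
  … (15 splits in total)
Best: vehicle 1 Base → stop 1 → Base = 24; vehicle 2 Base → stop 2 → stop 5 → stop 4 → stop 3 → Base = 69; combined 93.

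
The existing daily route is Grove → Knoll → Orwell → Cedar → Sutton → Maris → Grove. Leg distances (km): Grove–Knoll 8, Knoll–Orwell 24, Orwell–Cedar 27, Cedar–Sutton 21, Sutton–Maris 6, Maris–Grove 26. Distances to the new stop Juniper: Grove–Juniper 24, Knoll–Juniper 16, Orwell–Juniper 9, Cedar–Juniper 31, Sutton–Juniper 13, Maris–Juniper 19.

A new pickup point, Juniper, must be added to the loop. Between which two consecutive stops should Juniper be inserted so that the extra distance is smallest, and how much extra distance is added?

Adding 1 km by placing Juniper on the Knoll–Orwell leg.

Insertion cost between consecutive stops i–j is d(i,Juniper) + d(Juniper,j) − d(i,j):
  between Grove and Knoll: 24 + 16 − 8 = 32
  between Knoll and Orwell: 16 + 9 − 24 = 1
  between Orwell and Cedar: 9 + 31 − 27 = 13
  between Cedar and Sutton: 31 + 13 − 21 = 23
  between Sutton and Maris: 13 + 19 − 6 = 26
  between Maris and Grove: 19 + 24 − 26 = 17
Cheapest insertion is between Knoll and Orwell, adding 1.
New total = 112 + 1 = 113.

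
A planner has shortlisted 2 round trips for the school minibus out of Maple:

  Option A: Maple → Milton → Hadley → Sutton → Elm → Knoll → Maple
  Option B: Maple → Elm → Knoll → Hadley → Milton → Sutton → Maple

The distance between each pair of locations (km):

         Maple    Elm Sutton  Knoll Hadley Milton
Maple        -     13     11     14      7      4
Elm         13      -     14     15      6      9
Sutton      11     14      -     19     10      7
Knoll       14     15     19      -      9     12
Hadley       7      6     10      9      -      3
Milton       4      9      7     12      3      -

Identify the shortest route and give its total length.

Option A: 4 + 3 + 10 + 14 + 15 + 14 = 60
Option B: 13 + 15 + 9 + 3 + 7 + 11 = 58

58 km — Option B is the shortest.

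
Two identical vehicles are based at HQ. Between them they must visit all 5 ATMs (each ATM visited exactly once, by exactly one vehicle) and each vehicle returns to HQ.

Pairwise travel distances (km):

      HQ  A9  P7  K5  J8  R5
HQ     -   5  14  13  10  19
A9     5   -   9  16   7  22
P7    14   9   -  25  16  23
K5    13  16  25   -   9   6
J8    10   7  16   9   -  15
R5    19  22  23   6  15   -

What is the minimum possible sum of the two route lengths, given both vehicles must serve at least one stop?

72 km — the smallest possible combined total.

Try each way of splitting the stops between the two vehicles (each non-empty) and, for each split, find the best tour for each vehicle:
  {A9} + {P7, K5, J8, R5}: 10 + 62 = 72
  {P7} + {A9, K5, J8, R5}: 28 + 46 = 74
  {A9, P7} + {K5, J8, R5}: 28 + 44 = 72
  {K5} + {A9, P7, J8, R5}: 26 + 62 = 88
  {A9, K5} + {P7, J8, R5}: 34 + 62 = 96
  {P7, K5} + {A9, J8, R5}: 52 + 46 = 98
  … (15 splits in total)
Best: vehicle 1 HQ → A9 → HQ = 10; vehicle 2 HQ → P7 → R5 → K5 → J8 → HQ = 62; combined 72.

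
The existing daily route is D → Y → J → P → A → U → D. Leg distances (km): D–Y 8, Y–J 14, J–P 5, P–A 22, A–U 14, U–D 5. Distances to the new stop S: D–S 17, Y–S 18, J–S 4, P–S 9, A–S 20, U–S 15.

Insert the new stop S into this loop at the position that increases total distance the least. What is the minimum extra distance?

Insertion cost between consecutive stops i–j is d(i,S) + d(S,j) − d(i,j):
  between D and Y: 17 + 18 − 8 = 27
  between Y and J: 18 + 4 − 14 = 8
  between J and P: 4 + 9 − 5 = 8
  between P and A: 9 + 20 − 22 = 7
  between A and U: 20 + 15 − 14 = 21
  between U and D: 15 + 17 − 5 = 27
Cheapest insertion is between P and A, adding 7.
New total = 68 + 7 = 75.

+7 km — insert S between P and A.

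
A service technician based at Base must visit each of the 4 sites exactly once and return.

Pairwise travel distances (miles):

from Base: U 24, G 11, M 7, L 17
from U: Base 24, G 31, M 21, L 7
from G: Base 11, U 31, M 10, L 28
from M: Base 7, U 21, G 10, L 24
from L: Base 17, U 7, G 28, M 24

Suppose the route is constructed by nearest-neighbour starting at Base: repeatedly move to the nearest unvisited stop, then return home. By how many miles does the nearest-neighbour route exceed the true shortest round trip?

Base: M=7, G=11, L=17, U=24 ⇒ M
M: G=10, U=21, L=24 ⇒ G
G: L=28, U=31 ⇒ L
L: U=7 ⇒ U
NN route Base → M → G → L → U → Base costs 76.
Optimal: Base → G → M → U → L → Base costs 66 (by enumerating all 12 distinct tours).
Excess = 76 − 66 = 10.

Excess over optimum: 10 miles.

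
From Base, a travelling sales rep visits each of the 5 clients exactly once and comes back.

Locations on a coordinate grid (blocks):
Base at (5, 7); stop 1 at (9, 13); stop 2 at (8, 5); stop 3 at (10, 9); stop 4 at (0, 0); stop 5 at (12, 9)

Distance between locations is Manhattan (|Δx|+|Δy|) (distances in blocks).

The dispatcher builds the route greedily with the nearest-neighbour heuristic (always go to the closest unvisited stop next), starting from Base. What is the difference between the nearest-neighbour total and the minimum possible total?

From Base: stop 2=5, stop 3=7, stop 5=9, stop 1=10, stop 4=12 → choose stop 2 (5).
From stop 2: stop 3=6, stop 5=8, stop 1=9, stop 4=13 → choose stop 3 (6).
From stop 3: stop 5=2, stop 1=5, stop 4=19 → choose stop 5 (2).
From stop 5: stop 1=7, stop 4=21 → choose stop 1 (7).
From stop 1: stop 4=22 → choose stop 4 (22).
NN route Base → stop 2 → stop 3 → stop 5 → stop 1 → stop 4 → Base costs 54.
Optimal: Base → stop 1 → stop 3 → stop 5 → stop 2 → stop 4 → Base costs 50 (by enumerating all 60 distinct tours).
Excess = 54 − 50 = 4.

The nearest-neighbour route is 4 blocks longer than optimal.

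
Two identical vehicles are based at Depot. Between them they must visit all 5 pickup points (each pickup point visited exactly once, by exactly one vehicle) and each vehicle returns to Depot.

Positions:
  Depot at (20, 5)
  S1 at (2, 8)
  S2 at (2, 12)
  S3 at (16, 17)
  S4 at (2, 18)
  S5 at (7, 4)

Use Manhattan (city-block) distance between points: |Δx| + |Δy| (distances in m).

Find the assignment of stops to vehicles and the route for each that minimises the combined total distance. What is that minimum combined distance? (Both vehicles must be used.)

There are 2^4 − 1 = 15 ways to divide the 5 stops into two non-empty groups. For each, the best each vehicle can do is its own shortest tour through its group:
  {S1} + {S2, S3, S4, S5}: 42 + 64 = 106
  {S2} + {S1, S3, S4, S5}: 50 + 64 = 114
  {S1, S2} + {S3, S4, S5}: 50 + 64 = 114
  {S3} + {S1, S2, S4, S5}: 32 + 64 = 96
  {S1, S3} + {S2, S4, S5}: 60 + 64 = 124
  {S2, S3} + {S1, S4, S5}: 60 + 64 = 124
  … (15 splits in total)
  {S1, S2, S3, S4} + {S5}: 62 + 28 = 90  ← best
Best: vehicle 1 Depot → S1 → S2 → S4 → S3 → Depot = 62; vehicle 2 Depot → S5 → Depot = 28; combined 90.

Minimum combined distance: 90 m.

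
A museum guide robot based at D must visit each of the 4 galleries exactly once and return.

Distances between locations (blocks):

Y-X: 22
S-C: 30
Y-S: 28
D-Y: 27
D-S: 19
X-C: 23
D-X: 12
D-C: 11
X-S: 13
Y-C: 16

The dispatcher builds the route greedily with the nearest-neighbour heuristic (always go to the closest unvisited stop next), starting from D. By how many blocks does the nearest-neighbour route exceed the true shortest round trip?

D: C=11, X=12, S=19, Y=27 ⇒ C
C: Y=16, X=23, S=30 ⇒ Y
Y: X=22, S=28 ⇒ X
X: S=13 ⇒ S
NN route D → C → Y → X → S → D costs 81.
Optimal: D → X → S → Y → C → D costs 80 (by enumerating all 12 distinct tours).
Excess = 81 − 80 = 1.

Excess over optimum: 1 blocks.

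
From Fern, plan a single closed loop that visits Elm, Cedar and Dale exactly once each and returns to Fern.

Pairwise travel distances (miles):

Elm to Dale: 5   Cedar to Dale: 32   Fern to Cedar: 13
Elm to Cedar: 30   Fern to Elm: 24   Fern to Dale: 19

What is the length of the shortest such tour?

With 3 stops there are 3!/2 = 3 distinct round trips (a route and its reverse cost the same).
Fern-Elm-Cedar-Dale-Fern: 24+30+32+19 = 105
Fern-Elm-Dale-Cedar-Fern: 24+5+32+13 = 74
Fern-Cedar-Elm-Dale-Fern: 13+30+5+19 = 67
The minimum is 67.
One optimal route: Fern → Cedar → Elm → Dale → Fern (or its reverse).

Shortest round trip = 67 miles.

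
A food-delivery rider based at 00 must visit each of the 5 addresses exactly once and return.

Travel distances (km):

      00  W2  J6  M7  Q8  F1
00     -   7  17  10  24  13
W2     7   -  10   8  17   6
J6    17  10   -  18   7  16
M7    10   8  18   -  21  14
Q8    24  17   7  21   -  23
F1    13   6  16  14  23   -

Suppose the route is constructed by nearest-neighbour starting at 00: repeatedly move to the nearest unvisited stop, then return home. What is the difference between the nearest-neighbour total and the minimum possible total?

From 00: W2=7, M7=10, F1=13, J6=17, Q8=24 → choose W2 (7).
From W2: F1=6, M7=8, J6=10, Q8=17 → choose F1 (6).
From F1: M7=14, J6=16, Q8=23 → choose M7 (14).
From M7: J6=18, Q8=21 → choose J6 (18).
From J6: Q8=7 → choose Q8 (7).
NN route 00 → W2 → F1 → M7 → J6 → Q8 → 00 costs 76.
Optimal: 00 → W2 → F1 → J6 → Q8 → M7 → 00 costs 67 (by enumerating all 60 distinct tours).
Excess = 76 − 67 = 9.

9 km longer than the optimal tour.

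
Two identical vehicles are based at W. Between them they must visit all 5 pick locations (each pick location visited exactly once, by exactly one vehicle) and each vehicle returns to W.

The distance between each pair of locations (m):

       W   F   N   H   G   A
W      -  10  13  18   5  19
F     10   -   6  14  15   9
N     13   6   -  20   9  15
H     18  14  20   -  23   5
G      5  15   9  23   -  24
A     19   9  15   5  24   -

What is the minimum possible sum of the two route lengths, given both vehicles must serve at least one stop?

Minimum combined distance: 61 m.

Try each way of splitting the stops between the two vehicles (each non-empty) and, for each split, find the best tour for each vehicle:
  {F} + {N, H, G, A}: 20 + 52 = 72
  {N} + {F, H, G, A}: 26 + 52 = 78
  {F, N} + {H, G, A}: 29 + 52 = 81
  {H} + {F, N, G, A}: 36 + 48 = 84
  {F, H} + {N, G, A}: 42 + 48 = 90
  {N, H} + {F, G, A}: 51 + 48 = 99
  … (15 splits in total)
  {G} + {F, N, H, A}: 10 + 51 = 61  ← best
Best: vehicle 1 W → G → W = 10; vehicle 2 W → N → F → A → H → W = 51; combined 61.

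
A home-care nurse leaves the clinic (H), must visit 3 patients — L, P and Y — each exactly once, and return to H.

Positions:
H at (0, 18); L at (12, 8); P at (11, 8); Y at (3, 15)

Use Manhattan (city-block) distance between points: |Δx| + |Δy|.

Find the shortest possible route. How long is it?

44 — the shortest possible round trip.

With 3 stops there are 3!/2 = 3 distinct round trips (a route and its reverse cost the same).
H→L→P→Y→H: 22+1+15+6 = 44
H→L→Y→P→H: 22+16+15+21 = 74
H→P→L→Y→H: 21+1+16+6 = 44
The minimum is 44.
One optimal route: H → L → P → Y → H (or its reverse).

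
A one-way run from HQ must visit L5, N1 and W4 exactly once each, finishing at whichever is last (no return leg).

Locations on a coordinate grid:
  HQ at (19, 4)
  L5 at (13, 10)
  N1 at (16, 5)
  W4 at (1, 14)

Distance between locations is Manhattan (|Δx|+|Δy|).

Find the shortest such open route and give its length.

There are 3! = 6 possible orderings.
HQ→L5→N1→W4: 12+8+24 = 44
HQ→L5→W4→N1: 12+16+24 = 52
HQ→N1→L5→W4: 4+8+16 = 28
HQ→N1→W4→L5: 4+24+16 = 44
HQ→W4→L5→N1: 28+16+8 = 52
HQ→W4→N1→L5: 28+24+8 = 60
The minimum is 28.
One shortest path: HQ → N1 → L5 → W4.

Shortest open route: 28.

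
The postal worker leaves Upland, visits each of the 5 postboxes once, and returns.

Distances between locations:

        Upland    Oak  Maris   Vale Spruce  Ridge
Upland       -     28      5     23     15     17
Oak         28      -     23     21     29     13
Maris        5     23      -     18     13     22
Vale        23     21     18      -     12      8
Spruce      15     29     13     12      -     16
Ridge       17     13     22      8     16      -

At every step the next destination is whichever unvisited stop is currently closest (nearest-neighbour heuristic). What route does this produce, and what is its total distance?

Nearest-neighbour total = 79; route Upland → Maris → Spruce → Vale → Ridge → Oak → Upland.

Upland → [Maris:5 / Spruce:15 / Ridge:17 / Vale:23 / Oak:28] → Maris (5)
Maris → [Spruce:13 / Vale:18 / Ridge:22 / Oak:23] → Spruce (13)
Spruce → [Vale:12 / Ridge:16 / Oak:29] → Vale (12)
Vale → [Ridge:8 / Oak:21] → Ridge (8)
Ridge → [Oak:13] → Oak (13)
Return Oak→Upland: 28.
Total = 5 + 13 + 12 + 8 + 13 + 28 = 79.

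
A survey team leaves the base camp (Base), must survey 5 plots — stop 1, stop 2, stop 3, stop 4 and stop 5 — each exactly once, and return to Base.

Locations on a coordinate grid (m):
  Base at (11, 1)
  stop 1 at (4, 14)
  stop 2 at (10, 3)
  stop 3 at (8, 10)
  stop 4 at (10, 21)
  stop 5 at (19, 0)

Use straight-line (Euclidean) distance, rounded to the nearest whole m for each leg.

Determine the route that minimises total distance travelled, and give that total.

Minimum total distance: 55 m.

There are 60 distinct closed tours to check (reversals are equivalent).
Base - stop 1 - stop 2 - stop 3 - stop 4 - stop 5 - Base: 15+13+7+11+23+8 = 77
Base - stop 1 - stop 2 - stop 3 - stop 5 - stop 4 - Base: 15+13+7+15+23+20 = 93
Base - stop 1 - stop 2 - stop 4 - stop 3 - stop 5 - Base: 15+13+18+11+15+8 = 80
Base - stop 1 - stop 2 - stop 4 - stop 5 - stop 3 - Base: 15+13+18+23+15+9 = 93
Base - stop 1 - stop 2 - stop 5 - stop 3 - stop 4 - Base: 15+13+9+15+11+20 = 83
Base - stop 1 - stop 2 - stop 5 - stop 4 - stop 3 - Base: 15+13+9+23+11+9 = 80
Base - stop 1 - stop 3 - stop 2 - stop 4 - stop 5 - Base: 15+6+7+18+23+8 = 77
Base - stop 1 - stop 3 - stop 2 - stop 5 - stop 4 - Base: 15+6+7+9+23+20 = 80
Base - stop 1 - stop 3 - stop 4 - stop 2 - stop 5 - Base: 15+6+11+18+9+8 = 67
Base - stop 1 - stop 3 - stop 4 - stop 5 - stop 2 - Base: 15+6+11+23+9+2 = 66
Base - stop 1 - stop 3 - stop 5 - stop 2 - stop 4 - Base: 15+6+15+9+18+20 = 83
Base - stop 1 - stop 3 - stop 5 - stop 4 - stop 2 - Base: 15+6+15+23+18+2 = 79
Base - stop 1 - stop 4 - stop 2 - stop 3 - stop 5 - Base: 15+9+18+7+15+8 = 72
Base - stop 1 - stop 4 - stop 2 - stop 5 - stop 3 - Base: 15+9+18+9+15+9 = 75
… (46 more)
Base - stop 2 - stop 3 - stop 1 - stop 4 - stop 5 - Base: 2+7+6+9+23+8 = 55  ← best
The minimum is 55.
One optimal route: Base → stop 2 → stop 3 → stop 1 → stop 4 → stop 5 → Base (or its reverse).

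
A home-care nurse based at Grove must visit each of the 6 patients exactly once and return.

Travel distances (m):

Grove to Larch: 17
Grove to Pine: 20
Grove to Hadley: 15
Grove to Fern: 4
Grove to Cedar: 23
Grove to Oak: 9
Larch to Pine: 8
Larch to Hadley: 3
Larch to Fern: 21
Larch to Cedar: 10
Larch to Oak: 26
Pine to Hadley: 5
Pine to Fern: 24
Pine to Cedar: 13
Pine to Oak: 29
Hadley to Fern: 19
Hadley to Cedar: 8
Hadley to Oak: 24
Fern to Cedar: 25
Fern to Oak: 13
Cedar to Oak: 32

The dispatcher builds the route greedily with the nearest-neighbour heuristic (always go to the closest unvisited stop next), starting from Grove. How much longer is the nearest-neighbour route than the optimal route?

Grove: Fern=4, Oak=9, Hadley=15, Larch=17, Pine=20, Cedar=23 ⇒ Fern
Fern: Oak=13, Hadley=19, Larch=21, Pine=24, Cedar=25 ⇒ Oak
Oak: Hadley=24, Larch=26, Pine=29, Cedar=32 ⇒ Hadley
Hadley: Larch=3, Pine=5, Cedar=8 ⇒ Larch
Larch: Pine=8, Cedar=10 ⇒ Pine
Pine: Cedar=13 ⇒ Cedar
NN route Grove → Fern → Oak → Hadley → Larch → Pine → Cedar → Grove costs 88.
Optimal: Grove → Larch → Pine → Hadley → Cedar → Fern → Oak → Grove costs 85 (by enumerating all 360 distinct tours).
Excess = 88 − 85 = 3.

The nearest-neighbour route is 3 m longer than optimal.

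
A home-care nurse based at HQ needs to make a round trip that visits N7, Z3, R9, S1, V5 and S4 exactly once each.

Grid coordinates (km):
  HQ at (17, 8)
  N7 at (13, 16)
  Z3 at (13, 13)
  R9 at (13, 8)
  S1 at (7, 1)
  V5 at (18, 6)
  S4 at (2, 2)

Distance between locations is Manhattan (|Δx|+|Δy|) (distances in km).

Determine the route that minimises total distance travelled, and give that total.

62 km — the shortest possible round trip.

With 6 stops there are 6!/2 = 360 distinct round trips (a route and its reverse cost the same).
HQ - N7 - Z3 - R9 - S1 - V5 - S4 - HQ: 12+3+5+13+16+20+21 = 90
HQ - N7 - Z3 - R9 - S1 - S4 - V5 - HQ: 12+3+5+13+6+20+3 = 62
HQ - N7 - Z3 - R9 - V5 - S1 - S4 - HQ: 12+3+5+7+16+6+21 = 70
HQ - N7 - Z3 - R9 - V5 - S4 - S1 - HQ: 12+3+5+7+20+6+17 = 70
HQ - N7 - Z3 - R9 - S4 - S1 - V5 - HQ: 12+3+5+17+6+16+3 = 62
HQ - N7 - Z3 - R9 - S4 - V5 - S1 - HQ: 12+3+5+17+20+16+17 = 90
HQ - N7 - Z3 - S1 - R9 - V5 - S4 - HQ: 12+3+18+13+7+20+21 = 94
HQ - N7 - Z3 - S1 - R9 - S4 - V5 - HQ: 12+3+18+13+17+20+3 = 86
… (352 more)
The minimum is 62.
One optimal route: HQ → N7 → Z3 → R9 → S1 → S4 → V5 → HQ (or its reverse).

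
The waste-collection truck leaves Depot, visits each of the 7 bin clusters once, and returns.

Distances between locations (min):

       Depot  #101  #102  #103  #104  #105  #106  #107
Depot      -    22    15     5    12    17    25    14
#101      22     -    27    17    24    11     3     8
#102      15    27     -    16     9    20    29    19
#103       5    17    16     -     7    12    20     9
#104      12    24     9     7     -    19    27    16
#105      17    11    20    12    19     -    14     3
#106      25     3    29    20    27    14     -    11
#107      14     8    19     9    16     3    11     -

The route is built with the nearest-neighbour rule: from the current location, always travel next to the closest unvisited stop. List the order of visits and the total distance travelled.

Nearest-neighbour total = 82 min; route Depot → #103 → #104 → #102 → #107 → #105 → #101 → #106 → Depot.

Depot → [#103:5 / #104:12 / #107:14 / #102:15 / #105:17 / #101:22 / #106:25] → #103 (5)
#103 → [#104:7 / #107:9 / #105:12 / #102:16 / #101:17 / #106:20] → #104 (7)
#104 → [#102:9 / #107:16 / #105:19 / #101:24 / #106:27] → #102 (9)
#102 → [#107:19 / #105:20 / #101:27 / #106:29] → #107 (19)
#107 → [#105:3 / #101:8 / #106:11] → #105 (3)
#105 → [#101:11 / #106:14] → #101 (11)
#101 → [#106:3] → #106 (3)
Return #106→Depot: 25.
Total = 5 + 7 + 9 + 19 + 3 + 11 + 3 + 25 = 82.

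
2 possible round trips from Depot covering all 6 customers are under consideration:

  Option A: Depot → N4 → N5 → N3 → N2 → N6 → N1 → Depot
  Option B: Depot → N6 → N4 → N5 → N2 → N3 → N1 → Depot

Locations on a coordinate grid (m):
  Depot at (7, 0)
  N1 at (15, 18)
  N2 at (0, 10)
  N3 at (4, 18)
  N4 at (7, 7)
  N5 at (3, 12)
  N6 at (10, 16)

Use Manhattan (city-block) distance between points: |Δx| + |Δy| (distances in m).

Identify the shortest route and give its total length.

Option A: 7 + 9 + 7 + 12 + 16 + 7 + 26 = 84
Option B: 19 + 12 + 9 + 5 + 12 + 11 + 26 = 94

84 m — Option A is the shortest.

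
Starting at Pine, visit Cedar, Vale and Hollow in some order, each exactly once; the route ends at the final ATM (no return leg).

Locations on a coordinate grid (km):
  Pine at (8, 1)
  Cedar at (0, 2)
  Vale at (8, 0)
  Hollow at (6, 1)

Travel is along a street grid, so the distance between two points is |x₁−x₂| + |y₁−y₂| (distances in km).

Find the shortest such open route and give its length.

There are 3! = 6 possible orderings.
Pine→Cedar→Vale→Hollow: 9+10+3 = 22
Pine→Cedar→Hollow→Vale: 9+7+3 = 19
Pine→Vale→Cedar→Hollow: 1+10+7 = 18
Pine→Vale→Hollow→Cedar: 1+3+7 = 11
Pine→Hollow→Cedar→Vale: 2+7+10 = 19
Pine→Hollow→Vale→Cedar: 2+3+10 = 15
The minimum is 11.
One shortest path: Pine → Vale → Hollow → Cedar.

Minimum one-way distance = 11 km.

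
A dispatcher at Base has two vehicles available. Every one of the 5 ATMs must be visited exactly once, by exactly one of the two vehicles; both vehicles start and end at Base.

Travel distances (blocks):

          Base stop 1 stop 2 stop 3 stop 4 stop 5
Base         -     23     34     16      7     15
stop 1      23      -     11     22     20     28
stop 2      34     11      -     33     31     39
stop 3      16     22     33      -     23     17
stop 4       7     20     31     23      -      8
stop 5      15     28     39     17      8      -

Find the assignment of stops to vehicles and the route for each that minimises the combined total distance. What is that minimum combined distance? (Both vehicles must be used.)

Minimum combined distance: 113 blocks.

There are 2^4 − 1 = 15 ways to divide the 5 stops into two non-empty groups. For each, the best each vehicle can do is its own shortest tour through its group:
  {stop 1} + {stop 2, stop 3, stop 4, stop 5}: 46 + 99 = 145
  {stop 2} + {stop 1, stop 3, stop 4, stop 5}: 68 + 77 = 145
  {stop 1, stop 2} + {stop 3, stop 4, stop 5}: 68 + 48 = 116
  {stop 3} + {stop 1, stop 2, stop 4, stop 5}: 32 + 88 = 120
  {stop 1, stop 3} + {stop 2, stop 4, stop 5}: 61 + 88 = 149
  {stop 2, stop 3} + {stop 1, stop 4, stop 5}: 83 + 66 = 149
  … (15 splits in total)
  {stop 1, stop 2, stop 3} + {stop 4, stop 5}: 83 + 30 = 113  ← best
Best: vehicle 1 Base → stop 1 → stop 2 → stop 3 → Base = 83; vehicle 2 Base → stop 4 → stop 5 → Base = 30; combined 113.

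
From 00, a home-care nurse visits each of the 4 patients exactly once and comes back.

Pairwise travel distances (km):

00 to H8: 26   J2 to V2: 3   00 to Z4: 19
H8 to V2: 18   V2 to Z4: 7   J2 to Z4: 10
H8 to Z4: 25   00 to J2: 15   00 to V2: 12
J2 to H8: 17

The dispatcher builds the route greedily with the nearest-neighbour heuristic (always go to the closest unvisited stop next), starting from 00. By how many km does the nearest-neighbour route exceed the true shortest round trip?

From 00: V2=12, J2=15, Z4=19, H8=26 → choose V2 (12).
From V2: J2=3, Z4=7, H8=18 → choose J2 (3).
From J2: Z4=10, H8=17 → choose Z4 (10).
From Z4: H8=25 → choose H8 (25).
NN route 00 → V2 → J2 → Z4 → H8 → 00 costs 76.
Optimal: 00 → H8 → J2 → V2 → Z4 → 00 costs 72 (by enumerating all 12 distinct tours).
Excess = 76 − 72 = 4.

The nearest-neighbour route is 4 km longer than optimal.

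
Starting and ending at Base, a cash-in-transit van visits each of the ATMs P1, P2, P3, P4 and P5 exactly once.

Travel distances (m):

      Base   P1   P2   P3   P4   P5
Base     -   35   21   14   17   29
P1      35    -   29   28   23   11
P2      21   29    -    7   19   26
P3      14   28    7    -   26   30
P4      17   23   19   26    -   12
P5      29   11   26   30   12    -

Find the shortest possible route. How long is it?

90 m — the shortest possible round trip.

Base - P1 - P2 - P3 - P4 - P5 - Base: 35+29+7+26+12+29 = 138
Base - P1 - P2 - P3 - P5 - P4 - Base: 35+29+7+30+12+17 = 130
Base - P1 - P2 - P4 - P3 - P5 - Base: 35+29+19+26+30+29 = 168
Base - P1 - P2 - P4 - P5 - P3 - Base: 35+29+19+12+30+14 = 139
Base - P1 - P2 - P5 - P3 - P4 - Base: 35+29+26+30+26+17 = 163
Base - P1 - P2 - P5 - P4 - P3 - Base: 35+29+26+12+26+14 = 142
Base - P1 - P3 - P2 - P4 - P5 - Base: 35+28+7+19+12+29 = 130
Base - P1 - P3 - P2 - P5 - P4 - Base: 35+28+7+26+12+17 = 125
Base - P1 - P3 - P4 - P2 - P5 - Base: 35+28+26+19+26+29 = 163
Base - P1 - P3 - P4 - P5 - P2 - Base: 35+28+26+12+26+21 = 148
Base - P1 - P3 - P5 - P2 - P4 - Base: 35+28+30+26+19+17 = 155
Base - P1 - P3 - P5 - P4 - P2 - Base: 35+28+30+12+19+21 = 145
Base - P1 - P4 - P2 - P3 - P5 - Base: 35+23+19+7+30+29 = 143
Base - P1 - P4 - P2 - P5 - P3 - Base: 35+23+19+26+30+14 = 147
… (46 more)
Base - P3 - P2 - P1 - P5 - P4 - Base: 14+7+29+11+12+17 = 90  ← best
The minimum is 90.
One optimal route: Base → P3 → P2 → P1 → P5 → P4 → Base (or its reverse).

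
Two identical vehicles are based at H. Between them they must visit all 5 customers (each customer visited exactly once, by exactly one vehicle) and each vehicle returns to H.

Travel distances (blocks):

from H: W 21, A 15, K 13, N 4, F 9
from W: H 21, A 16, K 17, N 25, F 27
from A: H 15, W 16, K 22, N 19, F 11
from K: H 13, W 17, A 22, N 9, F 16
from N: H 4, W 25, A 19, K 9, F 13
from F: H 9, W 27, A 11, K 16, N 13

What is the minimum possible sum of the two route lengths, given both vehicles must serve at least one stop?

74 blocks — the smallest possible combined total.

There are 2^4 − 1 = 15 ways to divide the 5 stops into two non-empty groups. For each, the best each vehicle can do is its own shortest tour through its group:
  {W} + {A, K, N, F}: 42 + 55 = 97
  {A} + {W, K, N, F}: 30 + 66 = 96
  {W, A} + {K, N, F}: 52 + 38 = 90
  {K} + {W, A, N, F}: 26 + 65 = 91
  {W, K} + {A, N, F}: 51 + 43 = 94
  {A, K} + {W, N, F}: 50 + 65 = 115
  … (15 splits in total)
  {N} + {W, A, K, F}: 8 + 66 = 74  ← best
Best: vehicle 1 H → N → H = 8; vehicle 2 H → K → W → A → F → H = 66; combined 74.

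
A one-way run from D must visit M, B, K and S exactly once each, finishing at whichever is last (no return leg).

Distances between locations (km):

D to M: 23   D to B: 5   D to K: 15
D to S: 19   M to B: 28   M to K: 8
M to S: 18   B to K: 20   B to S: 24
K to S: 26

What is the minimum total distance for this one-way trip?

51 km — the minimum one-way total.

There are 4! = 24 possible orderings.
D - M - B - K - S: 23+28+20+26 = 97
D - M - B - S - K: 23+28+24+26 = 101
D - M - K - B - S: 23+8+20+24 = 75
D - M - K - S - B: 23+8+26+24 = 81
D - M - S - B - K: 23+18+24+20 = 85
D - M - S - K - B: 23+18+26+20 = 87
D - B - M - K - S: 5+28+8+26 = 67
D - B - M - S - K: 5+28+18+26 = 77
D - B - K - M - S: 5+20+8+18 = 51
D - B - K - S - M: 5+20+26+18 = 69
D - B - S - M - K: 5+24+18+8 = 55
D - B - S - K - M: 5+24+26+8 = 63
D - K - M - B - S: 15+8+28+24 = 75
D - K - M - S - B: 15+8+18+24 = 65
… (10 more)
The minimum is 51.
One shortest path: D → B → K → M → S.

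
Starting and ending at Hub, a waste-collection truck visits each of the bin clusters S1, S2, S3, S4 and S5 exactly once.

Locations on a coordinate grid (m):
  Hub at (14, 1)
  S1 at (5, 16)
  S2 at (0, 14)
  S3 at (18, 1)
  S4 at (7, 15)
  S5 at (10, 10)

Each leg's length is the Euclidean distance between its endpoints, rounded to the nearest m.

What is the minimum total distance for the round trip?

There are 60 distinct closed tours to check (reversals are equivalent).
Hub-S1-S2-S3-S4-S5-Hub: 17+5+22+18+6+10 = 78
Hub-S1-S2-S3-S5-S4-Hub: 17+5+22+12+6+16 = 78
Hub-S1-S2-S4-S3-S5-Hub: 17+5+7+18+12+10 = 69
Hub-S1-S2-S4-S5-S3-Hub: 17+5+7+6+12+4 = 51
Hub-S1-S2-S5-S3-S4-Hub: 17+5+11+12+18+16 = 79
Hub-S1-S2-S5-S4-S3-Hub: 17+5+11+6+18+4 = 61
Hub-S1-S3-S2-S4-S5-Hub: 17+20+22+7+6+10 = 82
Hub-S1-S3-S2-S5-S4-Hub: 17+20+22+11+6+16 = 92
Hub-S1-S3-S4-S2-S5-Hub: 17+20+18+7+11+10 = 83
Hub-S1-S3-S4-S5-S2-Hub: 17+20+18+6+11+19 = 91
Hub-S1-S3-S5-S2-S4-Hub: 17+20+12+11+7+16 = 83
Hub-S1-S3-S5-S4-S2-Hub: 17+20+12+6+7+19 = 81
Hub-S1-S4-S2-S3-S5-Hub: 17+2+7+22+12+10 = 70
Hub-S1-S4-S2-S5-S3-Hub: 17+2+7+11+12+4 = 53
… (46 more)
Hub-S2-S1-S4-S5-S3-Hub: 19+5+2+6+12+4 = 48  ← best
The minimum is 48.
One optimal route: Hub → S2 → S1 → S4 → S5 → S3 → Hub (or its reverse).

Shortest round trip = 48 m.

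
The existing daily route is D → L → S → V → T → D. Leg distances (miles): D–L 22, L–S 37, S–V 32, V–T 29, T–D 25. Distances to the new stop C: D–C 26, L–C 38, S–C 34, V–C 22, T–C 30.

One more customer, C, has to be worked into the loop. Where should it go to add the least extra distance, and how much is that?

Insertion cost between consecutive stops i–j is d(i,C) + d(C,j) − d(i,j):
  between D and L: 26 + 38 − 22 = 42
  between L and S: 38 + 34 − 37 = 35
  between S and V: 34 + 22 − 32 = 24
  between V and T: 22 + 30 − 29 = 23
  between T and D: 30 + 26 − 25 = 31
Cheapest insertion is between V and T, adding 23.
New total = 145 + 23 = 168.

Minimum extra distance: 23 miles, inserting C between V and T.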